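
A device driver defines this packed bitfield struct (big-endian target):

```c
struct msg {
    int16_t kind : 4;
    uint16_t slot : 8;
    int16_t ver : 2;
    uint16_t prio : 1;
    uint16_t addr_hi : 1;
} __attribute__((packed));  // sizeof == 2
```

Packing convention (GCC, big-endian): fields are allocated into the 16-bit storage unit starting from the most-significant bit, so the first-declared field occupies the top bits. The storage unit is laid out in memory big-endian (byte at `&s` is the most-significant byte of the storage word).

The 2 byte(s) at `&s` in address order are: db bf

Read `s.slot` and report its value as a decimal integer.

[0]=0xdb [1]=0xbf (big-endian) → word 0xdbbf
kind:4 @ bit 12 → (0xdbbf>>12)&0xf = 0xd
slot:8 @ bit 4 → (0xdbbf>>4)&0xff = 0xbb  ←
ver:2 @ bit 2 → (0xdbbf>>2)&0x3 = 0x3
prio:1 @ bit 1 → (0xdbbf>>1)&0x1 = 0x1
addr_hi:1 @ bit 0 → (0xdbbf>>0)&0x1 = 0x1

187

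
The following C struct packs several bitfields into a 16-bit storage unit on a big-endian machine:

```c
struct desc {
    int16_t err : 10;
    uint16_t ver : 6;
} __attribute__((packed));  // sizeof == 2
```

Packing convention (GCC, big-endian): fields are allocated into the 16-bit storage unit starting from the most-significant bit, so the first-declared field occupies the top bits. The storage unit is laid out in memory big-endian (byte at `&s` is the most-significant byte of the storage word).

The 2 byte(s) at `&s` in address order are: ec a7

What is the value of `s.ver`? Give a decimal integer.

39

[0]=0xec [1]=0xa7 (big-endian) → word 0xeca7
err [6+:10] = (word>>6) & 0x3ff = 946
ver [0+:6] = (word>>0) & 0x3f = 39  ←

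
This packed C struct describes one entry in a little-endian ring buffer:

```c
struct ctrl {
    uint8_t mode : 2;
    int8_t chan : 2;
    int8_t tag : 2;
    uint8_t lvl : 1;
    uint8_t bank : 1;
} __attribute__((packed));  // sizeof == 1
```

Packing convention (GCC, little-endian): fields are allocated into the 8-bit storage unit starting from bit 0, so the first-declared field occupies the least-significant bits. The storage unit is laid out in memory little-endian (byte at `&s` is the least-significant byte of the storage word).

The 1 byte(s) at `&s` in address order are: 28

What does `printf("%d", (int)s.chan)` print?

[0]=0x28 (little-endian) → word 0x28
mode [0+:2] = (word>>0) & 0x3 = 0
chan [2+:2] = (word>>2) & 0x3 = 2  ←
tag [4+:2] = (word>>4) & 0x3 = 2
lvl [6+:1] = (word>>6) & 0x1 = 0
bank [7+:1] = (word>>7) & 0x1 = 0
chan signed 2b, MSB=1: 2 - 4 = -2

-2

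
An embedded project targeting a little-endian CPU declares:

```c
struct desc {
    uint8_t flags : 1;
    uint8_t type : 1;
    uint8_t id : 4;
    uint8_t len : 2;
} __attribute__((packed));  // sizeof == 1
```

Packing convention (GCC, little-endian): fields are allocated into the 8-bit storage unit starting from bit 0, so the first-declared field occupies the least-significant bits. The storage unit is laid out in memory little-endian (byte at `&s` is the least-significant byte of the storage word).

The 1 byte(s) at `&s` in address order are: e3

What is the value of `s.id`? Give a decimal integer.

8

[0]=0xe3 (little-endian) → word 0xe3
flags:1 @ bit 0 → (0xe3>>0)&0x1 = 0x1
type:1 @ bit 1 → (0xe3>>1)&0x1 = 0x1
id:4 @ bit 2 → (0xe3>>2)&0xf = 0x8  ←
len:2 @ bit 6 → (0xe3>>6)&0x3 = 0x3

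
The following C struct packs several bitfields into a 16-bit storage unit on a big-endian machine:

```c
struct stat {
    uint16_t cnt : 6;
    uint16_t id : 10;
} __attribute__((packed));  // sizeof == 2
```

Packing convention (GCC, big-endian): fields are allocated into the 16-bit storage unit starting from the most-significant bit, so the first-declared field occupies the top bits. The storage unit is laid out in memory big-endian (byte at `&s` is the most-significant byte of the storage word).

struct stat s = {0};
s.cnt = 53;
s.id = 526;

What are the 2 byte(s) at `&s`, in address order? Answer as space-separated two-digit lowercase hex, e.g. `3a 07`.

[10+:6] cnt=53 & 0x3f = 0x35; word=0xd400
[0+:10] id=526 & 0x3ff = 0x20e; word=0xd60e
word = 0xd60e → big-endian bytes:
  [0]=0xd6  [1]=0x0e

d6 0e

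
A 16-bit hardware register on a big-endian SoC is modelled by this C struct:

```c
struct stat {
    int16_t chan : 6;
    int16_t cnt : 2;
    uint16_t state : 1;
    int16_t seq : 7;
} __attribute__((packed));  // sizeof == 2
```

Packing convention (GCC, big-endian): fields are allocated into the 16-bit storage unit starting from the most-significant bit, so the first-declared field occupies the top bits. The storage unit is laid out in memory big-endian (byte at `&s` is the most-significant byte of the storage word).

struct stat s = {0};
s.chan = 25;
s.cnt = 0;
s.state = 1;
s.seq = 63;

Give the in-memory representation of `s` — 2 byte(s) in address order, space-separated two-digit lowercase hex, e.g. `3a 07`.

64 bf

chan (6b) val=25 bits=0x19 at bit 10: 0x6400
cnt (2b) val=0 bits=0x0 at bit 8: 0x6400
state (1b) val=1 bits=0x1 at bit 7: 0x6480
seq (7b) val=63 bits=0x3f at bit 0: 0x64bf
word = 0x64bf → big-endian bytes:
  [0]=0x64  [1]=0xbf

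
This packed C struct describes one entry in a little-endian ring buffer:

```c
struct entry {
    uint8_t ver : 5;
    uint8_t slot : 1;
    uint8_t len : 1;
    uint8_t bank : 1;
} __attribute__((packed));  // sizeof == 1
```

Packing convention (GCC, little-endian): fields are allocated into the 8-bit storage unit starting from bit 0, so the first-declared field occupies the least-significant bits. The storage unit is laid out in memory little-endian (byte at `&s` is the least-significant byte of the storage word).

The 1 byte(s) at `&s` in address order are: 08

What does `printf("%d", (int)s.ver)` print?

[0]=0x08 (little-endian) → word 0x08
ver [0+:5] = (word>>0) & 0x1f = 8  ←
slot [5+:1] = (word>>5) & 0x1 = 0
len [6+:1] = (word>>6) & 0x1 = 0
bank [7+:1] = (word>>7) & 0x1 = 0

8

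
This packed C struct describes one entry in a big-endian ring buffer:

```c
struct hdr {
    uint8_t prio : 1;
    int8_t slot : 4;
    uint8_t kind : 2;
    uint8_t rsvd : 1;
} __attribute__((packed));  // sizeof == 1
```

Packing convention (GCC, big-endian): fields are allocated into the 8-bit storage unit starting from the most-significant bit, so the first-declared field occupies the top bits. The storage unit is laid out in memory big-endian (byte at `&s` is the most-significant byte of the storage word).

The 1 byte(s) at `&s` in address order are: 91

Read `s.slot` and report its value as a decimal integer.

[0]=0x91 (big-endian) → word 0x91
prio [7+:1] = (word>>7) & 0x1 = 1
slot [3+:4] = (word>>3) & 0xf = 2  ←
kind [1+:2] = (word>>1) & 0x3 = 0
rsvd [0+:1] = (word>>0) & 0x1 = 1
slot signed 4b, MSB=0: value = 2

2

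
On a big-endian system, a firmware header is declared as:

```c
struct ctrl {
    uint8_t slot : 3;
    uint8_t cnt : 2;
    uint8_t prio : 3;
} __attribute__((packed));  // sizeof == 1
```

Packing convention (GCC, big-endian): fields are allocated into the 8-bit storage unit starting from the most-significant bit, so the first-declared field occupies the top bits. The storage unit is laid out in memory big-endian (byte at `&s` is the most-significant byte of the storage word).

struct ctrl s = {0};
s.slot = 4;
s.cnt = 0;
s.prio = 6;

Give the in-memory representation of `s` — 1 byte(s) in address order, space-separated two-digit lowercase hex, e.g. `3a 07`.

86

slot (3b) val=4 bits=0x4 at bit 5: 0x80
cnt (2b) val=0 bits=0x0 at bit 3: 0x80
prio (3b) val=6 bits=0x6 at bit 0: 0x86
word = 0x86 → big-endian bytes:
  [0]=0x86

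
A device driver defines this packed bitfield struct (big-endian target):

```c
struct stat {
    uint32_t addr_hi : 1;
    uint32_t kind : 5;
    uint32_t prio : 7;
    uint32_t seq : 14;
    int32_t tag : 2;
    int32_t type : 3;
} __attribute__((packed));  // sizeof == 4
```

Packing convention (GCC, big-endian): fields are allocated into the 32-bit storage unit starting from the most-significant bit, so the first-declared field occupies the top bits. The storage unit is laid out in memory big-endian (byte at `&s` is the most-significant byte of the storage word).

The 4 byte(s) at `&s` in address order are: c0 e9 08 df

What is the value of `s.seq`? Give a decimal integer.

2118

[0]=0xc0 [1]=0xe9 [2]=0x08 [3]=0xdf (big-endian) → word 0xc0e908df
addr_hi [31+:1] = (word>>31) & 0x1 = 1
kind [26+:5] = (word>>26) & 0x1f = 16
prio [19+:7] = (word>>19) & 0x7f = 29
seq [5+:14] = (word>>5) & 0x3fff = 2118  ←
tag [3+:2] = (word>>3) & 0x3 = 3
type [0+:3] = (word>>0) & 0x7 = 7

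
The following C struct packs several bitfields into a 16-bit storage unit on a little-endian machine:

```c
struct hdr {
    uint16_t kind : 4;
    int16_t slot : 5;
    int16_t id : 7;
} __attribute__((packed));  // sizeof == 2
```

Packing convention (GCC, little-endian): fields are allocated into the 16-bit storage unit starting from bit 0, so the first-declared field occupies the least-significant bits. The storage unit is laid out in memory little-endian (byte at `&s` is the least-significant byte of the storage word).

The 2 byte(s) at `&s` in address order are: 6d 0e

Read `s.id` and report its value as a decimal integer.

7

[0]=0x6d [1]=0x0e (little-endian) → word 0x0e6d
kind:4 @ bit 0 → (0x0e6d>>0)&0xf = 0xd
slot:5 @ bit 4 → (0x0e6d>>4)&0x1f = 0x6
id:7 @ bit 9 → (0x0e6d>>9)&0x7f = 0x7  ←
id signed 7b, MSB=0: value = 7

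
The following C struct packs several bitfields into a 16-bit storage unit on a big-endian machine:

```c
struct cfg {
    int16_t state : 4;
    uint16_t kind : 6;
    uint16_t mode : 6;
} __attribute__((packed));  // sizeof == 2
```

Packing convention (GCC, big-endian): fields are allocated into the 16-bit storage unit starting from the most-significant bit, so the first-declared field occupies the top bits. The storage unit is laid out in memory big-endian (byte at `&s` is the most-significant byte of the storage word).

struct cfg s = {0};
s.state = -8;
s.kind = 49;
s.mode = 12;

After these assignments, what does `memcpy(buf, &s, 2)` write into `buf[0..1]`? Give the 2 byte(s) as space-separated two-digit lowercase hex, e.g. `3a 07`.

8c 4c

state (4b) val=-8 bits=0x8 at bit 12: 0x8000
kind (6b) val=49 bits=0x31 at bit 6: 0x8c40
mode (6b) val=12 bits=0xc at bit 0: 0x8c4c
word = 0x8c4c → big-endian bytes:
  [0]=0x8c  [1]=0x4c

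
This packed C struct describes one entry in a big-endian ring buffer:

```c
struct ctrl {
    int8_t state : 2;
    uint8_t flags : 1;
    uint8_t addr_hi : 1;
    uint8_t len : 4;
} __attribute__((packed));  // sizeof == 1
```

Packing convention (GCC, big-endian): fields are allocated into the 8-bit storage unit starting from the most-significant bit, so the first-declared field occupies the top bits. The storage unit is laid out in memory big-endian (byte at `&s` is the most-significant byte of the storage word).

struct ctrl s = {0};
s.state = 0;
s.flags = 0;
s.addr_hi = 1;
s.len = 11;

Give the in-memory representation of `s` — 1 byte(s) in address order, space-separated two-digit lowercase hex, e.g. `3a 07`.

1b

state (2b) val=0 bits=0x0 at bit 6: 0x00
flags (1b) val=0 bits=0x0 at bit 5: 0x00
addr_hi (1b) val=1 bits=0x1 at bit 4: 0x10
len (4b) val=11 bits=0xb at bit 0: 0x1b
word = 0x1b → big-endian bytes:
  [0]=0x1b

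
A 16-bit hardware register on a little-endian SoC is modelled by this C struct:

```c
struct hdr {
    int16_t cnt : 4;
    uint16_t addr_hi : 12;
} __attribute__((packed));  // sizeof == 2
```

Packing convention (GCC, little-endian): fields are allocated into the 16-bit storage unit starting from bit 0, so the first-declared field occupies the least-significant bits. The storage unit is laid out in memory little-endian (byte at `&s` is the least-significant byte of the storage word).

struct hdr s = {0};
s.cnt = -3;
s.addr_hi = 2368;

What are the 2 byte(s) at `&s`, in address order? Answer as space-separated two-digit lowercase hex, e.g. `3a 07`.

0d 94

cnt (4b) val=-3 bits=0xd at bit 0: 0x000d
addr_hi (12b) val=2368 bits=0x940 at bit 4: 0x940d
word = 0x940d → little-endian bytes:
  [0]=0x0d  [1]=0x94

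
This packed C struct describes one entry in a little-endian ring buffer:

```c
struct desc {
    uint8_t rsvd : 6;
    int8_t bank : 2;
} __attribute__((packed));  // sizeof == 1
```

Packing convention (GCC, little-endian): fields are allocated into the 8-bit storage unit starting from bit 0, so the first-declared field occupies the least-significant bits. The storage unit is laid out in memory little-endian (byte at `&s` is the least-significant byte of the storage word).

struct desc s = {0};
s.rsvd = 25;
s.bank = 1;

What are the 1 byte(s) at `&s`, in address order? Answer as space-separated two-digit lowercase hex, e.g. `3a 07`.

rsvd (6b) val=25 bits=0x19 at bit 0: 0x19
bank (2b) val=1 bits=0x1 at bit 6: 0x59
word = 0x59 → little-endian bytes:
  [0]=0x59

59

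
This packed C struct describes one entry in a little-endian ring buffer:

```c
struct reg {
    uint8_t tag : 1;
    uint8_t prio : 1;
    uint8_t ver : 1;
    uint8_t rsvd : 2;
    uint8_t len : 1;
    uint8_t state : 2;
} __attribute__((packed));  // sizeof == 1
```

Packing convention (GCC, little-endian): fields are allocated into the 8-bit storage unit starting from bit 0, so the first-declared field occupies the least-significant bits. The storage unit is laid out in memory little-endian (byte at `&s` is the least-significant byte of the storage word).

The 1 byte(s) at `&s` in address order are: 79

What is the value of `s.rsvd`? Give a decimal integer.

[0]=0x79 (little-endian) → word 0x79
tag [0+:1] = (word>>0) & 0x1 = 1
prio [1+:1] = (word>>1) & 0x1 = 0
ver [2+:1] = (word>>2) & 0x1 = 0
rsvd [3+:2] = (word>>3) & 0x3 = 3  ←
len [5+:1] = (word>>5) & 0x1 = 1
state [6+:2] = (word>>6) & 0x3 = 1

3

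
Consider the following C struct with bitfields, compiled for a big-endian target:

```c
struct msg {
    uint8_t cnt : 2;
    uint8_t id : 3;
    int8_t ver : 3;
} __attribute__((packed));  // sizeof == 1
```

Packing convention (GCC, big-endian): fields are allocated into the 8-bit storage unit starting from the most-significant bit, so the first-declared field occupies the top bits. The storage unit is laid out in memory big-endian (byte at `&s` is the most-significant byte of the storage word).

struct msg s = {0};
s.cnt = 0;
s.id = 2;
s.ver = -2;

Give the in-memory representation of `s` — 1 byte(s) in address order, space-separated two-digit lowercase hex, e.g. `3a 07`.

16

cnt:2 = 0 → 0x0 << 6 → word 0x00
id:3 = 2 → 0x2 << 3 → word 0x10
ver:3 = -2 → 0x6 << 0 → word 0x16
word = 0x16 → big-endian bytes:
  [0]=0x16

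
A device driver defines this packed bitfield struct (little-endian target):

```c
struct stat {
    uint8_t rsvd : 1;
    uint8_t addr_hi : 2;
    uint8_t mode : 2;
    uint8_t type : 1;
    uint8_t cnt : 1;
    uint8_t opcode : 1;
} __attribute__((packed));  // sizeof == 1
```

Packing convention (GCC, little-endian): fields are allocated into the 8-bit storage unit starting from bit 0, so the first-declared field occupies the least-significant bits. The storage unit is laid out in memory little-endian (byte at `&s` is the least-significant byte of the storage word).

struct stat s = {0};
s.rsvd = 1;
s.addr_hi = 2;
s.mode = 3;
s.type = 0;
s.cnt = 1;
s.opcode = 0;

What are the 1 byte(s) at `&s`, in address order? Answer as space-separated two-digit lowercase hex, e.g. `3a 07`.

rsvd (1b) val=1 bits=0x1 at bit 0: 0x01
addr_hi (2b) val=2 bits=0x2 at bit 1: 0x05
mode (2b) val=3 bits=0x3 at bit 3: 0x1d
type (1b) val=0 bits=0x0 at bit 5: 0x1d
cnt (1b) val=1 bits=0x1 at bit 6: 0x5d
opcode (1b) val=0 bits=0x0 at bit 7: 0x5d
word = 0x5d → little-endian bytes:
  [0]=0x5d

5d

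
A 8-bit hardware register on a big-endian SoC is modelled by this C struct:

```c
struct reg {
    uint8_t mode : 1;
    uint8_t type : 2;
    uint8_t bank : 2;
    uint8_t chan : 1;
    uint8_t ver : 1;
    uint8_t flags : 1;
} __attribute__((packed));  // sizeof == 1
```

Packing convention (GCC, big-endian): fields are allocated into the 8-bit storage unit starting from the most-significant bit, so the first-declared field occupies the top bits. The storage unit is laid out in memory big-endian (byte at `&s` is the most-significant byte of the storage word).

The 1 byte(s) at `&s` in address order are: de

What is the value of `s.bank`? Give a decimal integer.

[0]=0xde (big-endian) → word 0xde
mode:1 @ bit 7 → (0xde>>7)&0x1 = 0x1
type:2 @ bit 5 → (0xde>>5)&0x3 = 0x2
bank:2 @ bit 3 → (0xde>>3)&0x3 = 0x3  ←
chan:1 @ bit 2 → (0xde>>2)&0x1 = 0x1
ver:1 @ bit 1 → (0xde>>1)&0x1 = 0x1
flags:1 @ bit 0 → (0xde>>0)&0x1 = 0x0

3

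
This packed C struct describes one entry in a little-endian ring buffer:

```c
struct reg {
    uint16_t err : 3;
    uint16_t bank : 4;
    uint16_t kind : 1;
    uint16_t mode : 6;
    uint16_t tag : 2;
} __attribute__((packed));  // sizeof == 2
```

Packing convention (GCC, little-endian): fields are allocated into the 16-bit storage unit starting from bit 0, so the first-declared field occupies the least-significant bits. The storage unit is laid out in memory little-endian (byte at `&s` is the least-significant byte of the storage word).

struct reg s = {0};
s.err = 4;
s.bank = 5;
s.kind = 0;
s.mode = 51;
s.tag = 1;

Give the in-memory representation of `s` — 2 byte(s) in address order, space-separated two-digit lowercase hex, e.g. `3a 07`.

[0+:3] err=4 & 0x7 = 0x4; word=0x0004
[3+:4] bank=5 & 0xf = 0x5; word=0x002c
[7+:1] kind=0 & 0x1 = 0x0; word=0x002c
[8+:6] mode=51 & 0x3f = 0x33; word=0x332c
[14+:2] tag=1 & 0x3 = 0x1; word=0x732c
word = 0x732c → little-endian bytes:
  [0]=0x2c  [1]=0x73

2c 73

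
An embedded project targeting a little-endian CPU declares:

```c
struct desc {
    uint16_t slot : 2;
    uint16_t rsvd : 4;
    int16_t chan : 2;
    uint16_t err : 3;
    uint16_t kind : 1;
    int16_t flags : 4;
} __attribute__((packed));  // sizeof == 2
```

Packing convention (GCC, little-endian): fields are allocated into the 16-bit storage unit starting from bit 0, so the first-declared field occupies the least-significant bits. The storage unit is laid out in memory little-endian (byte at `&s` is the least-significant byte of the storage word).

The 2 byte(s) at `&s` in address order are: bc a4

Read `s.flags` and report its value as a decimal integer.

[0]=0xbc [1]=0xa4 (little-endian) → word 0xa4bc
slot [0+:2] = (word>>0) & 0x3 = 0
rsvd [2+:4] = (word>>2) & 0xf = 15
chan [6+:2] = (word>>6) & 0x3 = 2
err [8+:3] = (word>>8) & 0x7 = 4
kind [11+:1] = (word>>11) & 0x1 = 0
flags [12+:4] = (word>>12) & 0xf = 10  ←
flags signed 4b, MSB=1: 10 - 16 = -6

-6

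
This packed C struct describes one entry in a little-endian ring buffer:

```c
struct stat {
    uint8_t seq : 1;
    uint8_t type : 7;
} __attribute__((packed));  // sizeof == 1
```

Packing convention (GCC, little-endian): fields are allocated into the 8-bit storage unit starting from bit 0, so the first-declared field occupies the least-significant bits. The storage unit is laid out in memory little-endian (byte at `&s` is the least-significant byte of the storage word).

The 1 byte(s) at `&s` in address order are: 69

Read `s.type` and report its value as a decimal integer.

[0]=0x69 (little-endian) → word 0x69
seq [0+:1] = (word>>0) & 0x1 = 1
type [1+:7] = (word>>1) & 0x7f = 52  ←

52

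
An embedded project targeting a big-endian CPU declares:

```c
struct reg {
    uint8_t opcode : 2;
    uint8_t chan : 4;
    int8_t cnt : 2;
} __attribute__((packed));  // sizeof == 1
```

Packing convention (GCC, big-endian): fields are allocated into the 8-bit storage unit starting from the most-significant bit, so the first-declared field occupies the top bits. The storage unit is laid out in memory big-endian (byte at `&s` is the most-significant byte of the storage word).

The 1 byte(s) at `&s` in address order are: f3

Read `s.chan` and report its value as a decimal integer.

12

[0]=0xf3 (big-endian) → word 0xf3
opcode [6+:2] = (word>>6) & 0x3 = 3
chan [2+:4] = (word>>2) & 0xf = 12  ←
cnt [0+:2] = (word>>0) & 0x3 = 3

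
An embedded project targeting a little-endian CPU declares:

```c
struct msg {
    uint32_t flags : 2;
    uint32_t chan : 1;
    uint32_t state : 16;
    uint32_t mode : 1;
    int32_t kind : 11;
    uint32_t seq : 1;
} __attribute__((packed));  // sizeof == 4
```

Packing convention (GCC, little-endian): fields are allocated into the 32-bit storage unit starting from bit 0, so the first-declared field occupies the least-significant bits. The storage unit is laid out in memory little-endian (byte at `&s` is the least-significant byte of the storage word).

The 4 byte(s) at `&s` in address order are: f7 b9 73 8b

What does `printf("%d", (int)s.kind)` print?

183

[0]=0xf7 [1]=0xb9 [2]=0x73 [3]=0x8b (little-endian) → word 0x8b73b9f7
flags:2 @ bit 0 → (0x8b73b9f7>>0)&0x3 = 0x3
chan:1 @ bit 2 → (0x8b73b9f7>>2)&0x1 = 0x1
state:16 @ bit 3 → (0x8b73b9f7>>3)&0xffff = 0x773e
mode:1 @ bit 19 → (0x8b73b9f7>>19)&0x1 = 0x0
kind:11 @ bit 20 → (0x8b73b9f7>>20)&0x7ff = 0xb7  ←
seq:1 @ bit 31 → (0x8b73b9f7>>31)&0x1 = 0x1
kind signed 11b, MSB=0: value = 183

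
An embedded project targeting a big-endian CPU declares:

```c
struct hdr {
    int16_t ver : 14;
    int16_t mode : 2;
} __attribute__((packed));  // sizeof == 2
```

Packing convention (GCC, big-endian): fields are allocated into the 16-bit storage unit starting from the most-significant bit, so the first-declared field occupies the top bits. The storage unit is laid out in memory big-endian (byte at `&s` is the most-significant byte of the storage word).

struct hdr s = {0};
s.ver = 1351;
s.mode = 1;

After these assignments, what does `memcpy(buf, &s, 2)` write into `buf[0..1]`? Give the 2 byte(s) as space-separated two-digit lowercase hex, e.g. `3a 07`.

15 1d

[2+:14] ver=1351 & 0x3fff = 0x547; word=0x151c
[0+:2] mode=1 & 0x3 = 0x1; word=0x151d
word = 0x151d → big-endian bytes:
  [0]=0x15  [1]=0x1d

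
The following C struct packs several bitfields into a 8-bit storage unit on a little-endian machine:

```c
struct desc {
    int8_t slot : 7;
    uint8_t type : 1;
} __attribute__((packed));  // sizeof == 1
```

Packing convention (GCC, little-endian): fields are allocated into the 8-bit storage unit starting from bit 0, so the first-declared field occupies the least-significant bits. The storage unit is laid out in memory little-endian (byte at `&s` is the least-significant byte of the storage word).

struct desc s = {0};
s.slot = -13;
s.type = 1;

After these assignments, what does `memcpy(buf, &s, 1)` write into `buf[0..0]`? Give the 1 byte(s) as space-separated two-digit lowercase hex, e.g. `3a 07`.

f3

slot (7b) val=-13 bits=0x73 at bit 0: 0x73
type (1b) val=1 bits=0x1 at bit 7: 0xf3
word = 0xf3 → little-endian bytes:
  [0]=0xf3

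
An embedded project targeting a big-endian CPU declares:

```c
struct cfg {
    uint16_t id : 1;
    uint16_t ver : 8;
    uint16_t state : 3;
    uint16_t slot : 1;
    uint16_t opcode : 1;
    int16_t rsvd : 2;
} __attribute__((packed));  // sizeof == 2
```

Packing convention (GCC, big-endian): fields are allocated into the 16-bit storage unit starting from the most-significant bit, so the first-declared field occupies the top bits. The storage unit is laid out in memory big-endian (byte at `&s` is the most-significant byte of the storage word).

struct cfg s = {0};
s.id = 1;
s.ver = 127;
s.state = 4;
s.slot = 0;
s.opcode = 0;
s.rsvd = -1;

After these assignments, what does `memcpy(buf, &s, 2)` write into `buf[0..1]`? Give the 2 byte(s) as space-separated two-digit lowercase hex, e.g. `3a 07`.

bf c3

id (1b) val=1 bits=0x1 at bit 15: 0x8000
ver (8b) val=127 bits=0x7f at bit 7: 0xbf80
state (3b) val=4 bits=0x4 at bit 4: 0xbfc0
slot (1b) val=0 bits=0x0 at bit 3: 0xbfc0
opcode (1b) val=0 bits=0x0 at bit 2: 0xbfc0
rsvd (2b) val=-1 bits=0x3 at bit 0: 0xbfc3
word = 0xbfc3 → big-endian bytes:
  [0]=0xbf  [1]=0xc3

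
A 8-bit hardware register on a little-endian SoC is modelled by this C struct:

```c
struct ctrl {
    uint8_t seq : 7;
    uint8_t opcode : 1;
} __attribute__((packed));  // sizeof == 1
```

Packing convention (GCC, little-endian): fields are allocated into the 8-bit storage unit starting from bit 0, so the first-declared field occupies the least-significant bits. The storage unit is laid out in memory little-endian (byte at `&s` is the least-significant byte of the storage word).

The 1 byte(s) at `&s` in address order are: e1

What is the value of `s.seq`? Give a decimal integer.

[0]=0xe1 (little-endian) → word 0xe1
seq [0+:7] = (word>>0) & 0x7f = 97  ←
opcode [7+:1] = (word>>7) & 0x1 = 1

97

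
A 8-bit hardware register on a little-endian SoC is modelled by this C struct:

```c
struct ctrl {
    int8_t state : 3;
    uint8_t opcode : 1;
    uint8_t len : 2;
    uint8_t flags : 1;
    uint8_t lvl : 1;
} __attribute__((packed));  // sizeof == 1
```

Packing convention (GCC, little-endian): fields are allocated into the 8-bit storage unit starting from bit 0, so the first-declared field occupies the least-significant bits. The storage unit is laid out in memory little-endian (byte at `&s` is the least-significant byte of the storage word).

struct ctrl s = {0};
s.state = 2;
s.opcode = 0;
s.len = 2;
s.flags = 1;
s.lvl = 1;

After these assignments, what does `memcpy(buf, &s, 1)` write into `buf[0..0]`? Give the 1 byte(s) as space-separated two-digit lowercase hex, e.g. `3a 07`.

e2

state (3b) val=2 bits=0x2 at bit 0: 0x02
opcode (1b) val=0 bits=0x0 at bit 3: 0x02
len (2b) val=2 bits=0x2 at bit 4: 0x22
flags (1b) val=1 bits=0x1 at bit 6: 0x62
lvl (1b) val=1 bits=0x1 at bit 7: 0xe2
word = 0xe2 → little-endian bytes:
  [0]=0xe2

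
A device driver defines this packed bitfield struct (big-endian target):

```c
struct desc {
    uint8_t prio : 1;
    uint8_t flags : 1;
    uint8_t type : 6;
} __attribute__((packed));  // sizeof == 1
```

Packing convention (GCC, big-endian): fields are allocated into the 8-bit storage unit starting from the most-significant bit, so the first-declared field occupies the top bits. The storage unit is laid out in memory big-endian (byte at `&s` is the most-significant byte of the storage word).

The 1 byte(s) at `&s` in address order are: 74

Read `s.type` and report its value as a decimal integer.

[0]=0x74 (big-endian) → word 0x74
prio [7+:1] = (word>>7) & 0x1 = 0
flags [6+:1] = (word>>6) & 0x1 = 1
type [0+:6] = (word>>0) & 0x3f = 52  ←

52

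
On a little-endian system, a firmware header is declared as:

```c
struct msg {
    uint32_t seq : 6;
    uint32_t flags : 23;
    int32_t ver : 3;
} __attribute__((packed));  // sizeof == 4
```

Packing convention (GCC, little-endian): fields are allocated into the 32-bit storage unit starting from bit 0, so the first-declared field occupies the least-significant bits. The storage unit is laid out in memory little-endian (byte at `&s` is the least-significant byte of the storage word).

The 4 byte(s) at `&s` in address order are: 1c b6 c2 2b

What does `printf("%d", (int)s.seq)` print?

28

[0]=0x1c [1]=0xb6 [2]=0xc2 [3]=0x2b (little-endian) → word 0x2bc2b61c
seq:6 @ bit 0 → (0x2bc2b61c>>0)&0x3f = 0x1c  ←
flags:23 @ bit 6 → (0x2bc2b61c>>6)&0x7fffff = 0x2f0ad8
ver:3 @ bit 29 → (0x2bc2b61c>>29)&0x7 = 0x1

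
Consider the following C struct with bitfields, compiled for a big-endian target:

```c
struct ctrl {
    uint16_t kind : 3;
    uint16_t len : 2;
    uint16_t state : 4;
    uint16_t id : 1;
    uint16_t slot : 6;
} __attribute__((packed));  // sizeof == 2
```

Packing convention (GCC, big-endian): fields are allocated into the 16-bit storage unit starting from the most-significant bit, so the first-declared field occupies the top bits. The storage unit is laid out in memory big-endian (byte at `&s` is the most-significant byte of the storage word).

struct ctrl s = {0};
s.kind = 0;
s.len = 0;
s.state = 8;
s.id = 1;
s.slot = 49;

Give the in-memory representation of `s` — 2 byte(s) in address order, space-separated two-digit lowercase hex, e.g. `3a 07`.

04 71

[13+:3] kind=0 & 0x7 = 0x0; word=0x0000
[11+:2] len=0 & 0x3 = 0x0; word=0x0000
[7+:4] state=8 & 0xf = 0x8; word=0x0400
[6+:1] id=1 & 0x1 = 0x1; word=0x0440
[0+:6] slot=49 & 0x3f = 0x31; word=0x0471
word = 0x0471 → big-endian bytes:
  [0]=0x04  [1]=0x71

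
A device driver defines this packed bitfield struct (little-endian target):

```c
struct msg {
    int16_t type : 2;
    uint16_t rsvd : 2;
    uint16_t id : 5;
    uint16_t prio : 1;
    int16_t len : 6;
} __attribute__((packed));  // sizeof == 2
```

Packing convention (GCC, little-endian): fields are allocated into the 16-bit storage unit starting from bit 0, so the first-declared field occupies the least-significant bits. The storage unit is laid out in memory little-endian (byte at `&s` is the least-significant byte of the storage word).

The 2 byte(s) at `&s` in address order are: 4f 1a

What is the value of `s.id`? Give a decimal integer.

[0]=0x4f [1]=0x1a (little-endian) → word 0x1a4f
type [0+:2] = (word>>0) & 0x3 = 3
rsvd [2+:2] = (word>>2) & 0x3 = 3
id [4+:5] = (word>>4) & 0x1f = 4  ←
prio [9+:1] = (word>>9) & 0x1 = 1
len [10+:6] = (word>>10) & 0x3f = 6

4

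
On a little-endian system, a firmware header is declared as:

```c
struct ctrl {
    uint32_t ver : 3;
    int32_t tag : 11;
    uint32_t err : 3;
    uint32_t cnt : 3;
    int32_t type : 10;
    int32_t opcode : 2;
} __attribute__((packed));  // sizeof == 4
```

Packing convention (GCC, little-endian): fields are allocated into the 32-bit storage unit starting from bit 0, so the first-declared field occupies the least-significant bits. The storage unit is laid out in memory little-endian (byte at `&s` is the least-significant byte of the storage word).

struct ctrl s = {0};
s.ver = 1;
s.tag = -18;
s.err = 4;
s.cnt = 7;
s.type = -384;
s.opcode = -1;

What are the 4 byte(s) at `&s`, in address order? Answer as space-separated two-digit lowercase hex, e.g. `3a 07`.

71 3f 0f e8

ver (3b) val=1 bits=0x1 at bit 0: 0x00000001
tag (11b) val=-18 bits=0x7ee at bit 3: 0x00003f71
err (3b) val=4 bits=0x4 at bit 14: 0x00013f71
cnt (3b) val=7 bits=0x7 at bit 17: 0x000f3f71
type (10b) val=-384 bits=0x280 at bit 20: 0x280f3f71
opcode (2b) val=-1 bits=0x3 at bit 30: 0xe80f3f71
word = 0xe80f3f71 → little-endian bytes:
  [0]=0x71  [1]=0x3f  [2]=0x0f  [3]=0xe8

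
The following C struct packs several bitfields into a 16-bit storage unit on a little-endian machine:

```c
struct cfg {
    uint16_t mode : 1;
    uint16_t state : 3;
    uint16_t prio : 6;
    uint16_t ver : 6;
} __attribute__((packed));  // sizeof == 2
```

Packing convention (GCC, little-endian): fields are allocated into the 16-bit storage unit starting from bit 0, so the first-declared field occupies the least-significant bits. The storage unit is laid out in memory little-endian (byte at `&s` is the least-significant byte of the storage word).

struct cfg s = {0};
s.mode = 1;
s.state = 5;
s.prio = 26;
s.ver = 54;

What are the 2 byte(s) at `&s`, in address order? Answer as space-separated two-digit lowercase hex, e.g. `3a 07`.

ab d9

[0+:1] mode=1 & 0x1 = 0x1; word=0x0001
[1+:3] state=5 & 0x7 = 0x5; word=0x000b
[4+:6] prio=26 & 0x3f = 0x1a; word=0x01ab
[10+:6] ver=54 & 0x3f = 0x36; word=0xd9ab
word = 0xd9ab → little-endian bytes:
  [0]=0xab  [1]=0xd9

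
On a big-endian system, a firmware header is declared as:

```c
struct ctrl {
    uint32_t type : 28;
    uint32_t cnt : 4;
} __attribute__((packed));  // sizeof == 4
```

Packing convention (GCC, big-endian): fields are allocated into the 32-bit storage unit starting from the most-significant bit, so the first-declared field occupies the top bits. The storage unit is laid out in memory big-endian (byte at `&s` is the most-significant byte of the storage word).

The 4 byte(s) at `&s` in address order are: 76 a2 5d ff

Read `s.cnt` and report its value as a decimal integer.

[0]=0x76 [1]=0xa2 [2]=0x5d [3]=0xff (big-endian) → word 0x76a25dff
type:28 @ bit 4 → (0x76a25dff>>4)&0xfffffff = 0x76a25df
cnt:4 @ bit 0 → (0x76a25dff>>0)&0xf = 0xf  ←

15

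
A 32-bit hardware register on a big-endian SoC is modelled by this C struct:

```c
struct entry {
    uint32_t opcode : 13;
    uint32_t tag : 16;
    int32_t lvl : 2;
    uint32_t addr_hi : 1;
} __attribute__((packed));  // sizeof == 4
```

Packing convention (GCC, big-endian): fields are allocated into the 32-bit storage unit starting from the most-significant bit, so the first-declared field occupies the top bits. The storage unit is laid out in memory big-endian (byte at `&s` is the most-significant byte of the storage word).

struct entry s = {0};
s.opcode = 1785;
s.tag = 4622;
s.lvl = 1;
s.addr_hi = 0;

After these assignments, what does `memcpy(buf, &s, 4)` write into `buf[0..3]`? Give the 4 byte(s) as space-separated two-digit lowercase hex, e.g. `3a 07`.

[19+:13] opcode=1785 & 0x1fff = 0x6f9; word=0x37c80000
[3+:16] tag=4622 & 0xffff = 0x120e; word=0x37c89070
[1+:2] lvl=1 & 0x3 = 0x1; word=0x37c89072
[0+:1] addr_hi=0 & 0x1 = 0x0; word=0x37c89072
word = 0x37c89072 → big-endian bytes:
  [0]=0x37  [1]=0xc8  [2]=0x90  [3]=0x72

37 c8 90 72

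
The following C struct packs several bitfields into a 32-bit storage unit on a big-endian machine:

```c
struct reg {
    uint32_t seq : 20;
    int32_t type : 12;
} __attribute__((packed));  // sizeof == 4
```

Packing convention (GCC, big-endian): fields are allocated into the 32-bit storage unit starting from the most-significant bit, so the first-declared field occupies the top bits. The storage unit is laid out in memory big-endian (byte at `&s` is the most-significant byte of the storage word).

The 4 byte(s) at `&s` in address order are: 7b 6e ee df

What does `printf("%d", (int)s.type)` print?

-289

[0]=0x7b [1]=0x6e [2]=0xee [3]=0xdf (big-endian) → word 0x7b6eeedf
seq:20 @ bit 12 → (0x7b6eeedf>>12)&0xfffff = 0x7b6ee
type:12 @ bit 0 → (0x7b6eeedf>>0)&0xfff = 0xedf  ←
type signed 12b, MSB=1: 3807 - 4096 = -289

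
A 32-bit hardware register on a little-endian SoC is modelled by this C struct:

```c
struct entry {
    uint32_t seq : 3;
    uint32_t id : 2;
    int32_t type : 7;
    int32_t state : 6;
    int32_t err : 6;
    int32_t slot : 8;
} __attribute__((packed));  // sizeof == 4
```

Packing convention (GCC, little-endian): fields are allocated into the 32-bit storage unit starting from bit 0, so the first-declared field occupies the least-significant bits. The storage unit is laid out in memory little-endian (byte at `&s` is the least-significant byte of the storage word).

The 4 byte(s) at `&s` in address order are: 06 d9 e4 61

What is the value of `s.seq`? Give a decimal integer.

[0]=0x06 [1]=0xd9 [2]=0xe4 [3]=0x61 (little-endian) → word 0x61e4d906
seq [0+:3] = (word>>0) & 0x7 = 6  ←
id [3+:2] = (word>>3) & 0x3 = 0
type [5+:7] = (word>>5) & 0x7f = 72
state [12+:6] = (word>>12) & 0x3f = 13
err [18+:6] = (word>>18) & 0x3f = 57
slot [24+:8] = (word>>24) & 0xff = 97

6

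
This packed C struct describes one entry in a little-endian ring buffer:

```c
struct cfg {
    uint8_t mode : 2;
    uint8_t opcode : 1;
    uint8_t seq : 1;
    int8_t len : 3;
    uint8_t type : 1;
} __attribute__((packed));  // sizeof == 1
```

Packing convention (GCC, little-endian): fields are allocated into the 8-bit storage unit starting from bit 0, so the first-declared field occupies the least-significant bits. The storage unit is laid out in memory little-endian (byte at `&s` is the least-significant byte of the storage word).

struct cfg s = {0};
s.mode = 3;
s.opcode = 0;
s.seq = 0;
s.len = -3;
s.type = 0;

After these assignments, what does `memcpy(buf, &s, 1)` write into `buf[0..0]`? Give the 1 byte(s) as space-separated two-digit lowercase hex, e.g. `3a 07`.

53

[0+:2] mode=3 & 0x3 = 0x3; word=0x03
[2+:1] opcode=0 & 0x1 = 0x0; word=0x03
[3+:1] seq=0 & 0x1 = 0x0; word=0x03
[4+:3] len=-3 & 0x7 = 0x5; word=0x53
[7+:1] type=0 & 0x1 = 0x0; word=0x53
word = 0x53 → little-endian bytes:
  [0]=0x53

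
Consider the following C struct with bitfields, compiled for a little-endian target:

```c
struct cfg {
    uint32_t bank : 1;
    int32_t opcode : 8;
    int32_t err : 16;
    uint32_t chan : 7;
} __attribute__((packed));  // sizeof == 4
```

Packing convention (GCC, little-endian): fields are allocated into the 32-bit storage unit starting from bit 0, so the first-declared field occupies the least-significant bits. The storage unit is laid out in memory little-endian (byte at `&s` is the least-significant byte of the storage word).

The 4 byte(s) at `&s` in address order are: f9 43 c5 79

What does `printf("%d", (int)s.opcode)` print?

-4

[0]=0xf9 [1]=0x43 [2]=0xc5 [3]=0x79 (little-endian) → word 0x79c543f9
bank [0+:1] = (word>>0) & 0x1 = 1
opcode [1+:8] = (word>>1) & 0xff = 252  ←
err [9+:16] = (word>>9) & 0xffff = 58017
chan [25+:7] = (word>>25) & 0x7f = 60
opcode signed 8b, MSB=1: 252 - 256 = -4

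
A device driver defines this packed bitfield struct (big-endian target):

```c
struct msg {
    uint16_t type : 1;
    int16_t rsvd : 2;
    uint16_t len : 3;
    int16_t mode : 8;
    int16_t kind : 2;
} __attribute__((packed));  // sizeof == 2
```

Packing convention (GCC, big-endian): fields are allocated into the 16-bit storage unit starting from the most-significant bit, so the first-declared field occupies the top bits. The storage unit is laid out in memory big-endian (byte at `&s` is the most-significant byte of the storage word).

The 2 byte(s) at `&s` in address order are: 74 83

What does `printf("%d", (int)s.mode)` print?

32

[0]=0x74 [1]=0x83 (big-endian) → word 0x7483
type [15+:1] = (word>>15) & 0x1 = 0
rsvd [13+:2] = (word>>13) & 0x3 = 3
len [10+:3] = (word>>10) & 0x7 = 5
mode [2+:8] = (word>>2) & 0xff = 32  ←
kind [0+:2] = (word>>0) & 0x3 = 3
mode signed 8b, MSB=0: value = 32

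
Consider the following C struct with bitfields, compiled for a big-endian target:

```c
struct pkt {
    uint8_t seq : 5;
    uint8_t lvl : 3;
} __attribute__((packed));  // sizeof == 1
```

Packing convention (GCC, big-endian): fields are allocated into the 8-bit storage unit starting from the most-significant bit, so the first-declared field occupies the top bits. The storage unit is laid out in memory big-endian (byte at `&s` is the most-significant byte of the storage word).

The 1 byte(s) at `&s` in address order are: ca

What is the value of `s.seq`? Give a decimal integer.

25

[0]=0xca (big-endian) → word 0xca
seq [3+:5] = (word>>3) & 0x1f = 25  ←
lvl [0+:3] = (word>>0) & 0x7 = 2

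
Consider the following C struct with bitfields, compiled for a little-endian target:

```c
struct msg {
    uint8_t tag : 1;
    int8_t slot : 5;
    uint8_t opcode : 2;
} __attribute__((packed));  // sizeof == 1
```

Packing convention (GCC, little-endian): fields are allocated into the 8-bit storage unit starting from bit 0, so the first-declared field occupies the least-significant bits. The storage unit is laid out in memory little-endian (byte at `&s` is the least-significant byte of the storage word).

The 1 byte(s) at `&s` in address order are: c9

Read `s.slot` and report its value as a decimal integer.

4

[0]=0xc9 (little-endian) → word 0xc9
tag [0+:1] = (word>>0) & 0x1 = 1
slot [1+:5] = (word>>1) & 0x1f = 4  ←
opcode [6+:2] = (word>>6) & 0x3 = 3
slot signed 5b, MSB=0: value = 4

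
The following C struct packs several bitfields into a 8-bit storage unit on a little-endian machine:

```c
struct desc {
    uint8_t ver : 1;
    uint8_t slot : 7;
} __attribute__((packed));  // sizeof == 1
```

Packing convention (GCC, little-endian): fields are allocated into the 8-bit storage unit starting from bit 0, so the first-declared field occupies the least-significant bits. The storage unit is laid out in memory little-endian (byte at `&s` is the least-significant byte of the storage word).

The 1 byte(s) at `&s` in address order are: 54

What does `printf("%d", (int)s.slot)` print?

42

[0]=0x54 (little-endian) → word 0x54
ver [0+:1] = (word>>0) & 0x1 = 0
slot [1+:7] = (word>>1) & 0x7f = 42  ←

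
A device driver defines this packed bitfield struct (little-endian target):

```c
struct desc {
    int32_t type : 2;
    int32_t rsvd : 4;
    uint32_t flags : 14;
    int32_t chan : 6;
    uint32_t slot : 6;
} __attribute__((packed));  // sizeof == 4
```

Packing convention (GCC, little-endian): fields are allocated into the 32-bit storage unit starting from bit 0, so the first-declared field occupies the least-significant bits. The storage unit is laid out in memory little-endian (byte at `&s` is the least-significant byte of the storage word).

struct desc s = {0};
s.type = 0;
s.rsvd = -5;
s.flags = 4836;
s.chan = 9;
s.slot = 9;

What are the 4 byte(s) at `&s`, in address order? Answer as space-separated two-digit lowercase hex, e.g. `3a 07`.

type (2b) val=0 bits=0x0 at bit 0: 0x00000000
rsvd (4b) val=-5 bits=0xb at bit 2: 0x0000002c
flags (14b) val=4836 bits=0x12e4 at bit 6: 0x0004b92c
chan (6b) val=9 bits=0x9 at bit 20: 0x0094b92c
slot (6b) val=9 bits=0x9 at bit 26: 0x2494b92c
word = 0x2494b92c → little-endian bytes:
  [0]=0x2c  [1]=0xb9  [2]=0x94  [3]=0x24

2c b9 94 24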